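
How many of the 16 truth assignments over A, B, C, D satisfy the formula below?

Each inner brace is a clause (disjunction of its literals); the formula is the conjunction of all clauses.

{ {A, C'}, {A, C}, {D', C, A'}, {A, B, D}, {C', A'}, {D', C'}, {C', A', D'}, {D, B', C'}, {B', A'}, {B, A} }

1

There are 2^4 = 16 truth assignments over (A, B, C, D).
Check each against the 10 clauses (columns in the order A, B, C, D):
  F F F F  ✗ fails (A + C)
  F F F T  ✗ fails (A + C)
  F F T F  ✗ fails (A + C')
  F F T T  ✗ fails (A + C')
  F T F F  ✗ fails (A + C)
  F T F T  ✗ fails (A + C)
  F T T F  ✗ fails (A + C')
  F T T T  ✗ fails (A + C')
  T F F F  ✓ satisfies all
  T F F T  ✗ fails (D' + C + A')
  T F T F  ✗ fails (C' + A')
  T F T T  ✗ fails (C' + A')
  T T F F  ✗ fails (B' + A')
  T T F T  ✗ fails (D' + C + A')
  T T T F  ✗ fails (C' + A')
  T T T T  ✗ fails (C' + A')
1 of the 16 rows is a model.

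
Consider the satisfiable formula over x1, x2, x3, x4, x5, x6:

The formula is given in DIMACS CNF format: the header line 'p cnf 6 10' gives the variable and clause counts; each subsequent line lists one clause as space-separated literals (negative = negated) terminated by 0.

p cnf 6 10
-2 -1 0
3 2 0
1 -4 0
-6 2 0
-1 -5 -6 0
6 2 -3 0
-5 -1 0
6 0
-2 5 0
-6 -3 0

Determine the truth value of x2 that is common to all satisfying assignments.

Suppose x2 = False.
Unit clause (x3) forces x3 = True.
Unit clause (¬x6) forces x6 = False.
But (x6) is also a unit clause — contradiction.
So every satisfying assignment has x2 = True.

True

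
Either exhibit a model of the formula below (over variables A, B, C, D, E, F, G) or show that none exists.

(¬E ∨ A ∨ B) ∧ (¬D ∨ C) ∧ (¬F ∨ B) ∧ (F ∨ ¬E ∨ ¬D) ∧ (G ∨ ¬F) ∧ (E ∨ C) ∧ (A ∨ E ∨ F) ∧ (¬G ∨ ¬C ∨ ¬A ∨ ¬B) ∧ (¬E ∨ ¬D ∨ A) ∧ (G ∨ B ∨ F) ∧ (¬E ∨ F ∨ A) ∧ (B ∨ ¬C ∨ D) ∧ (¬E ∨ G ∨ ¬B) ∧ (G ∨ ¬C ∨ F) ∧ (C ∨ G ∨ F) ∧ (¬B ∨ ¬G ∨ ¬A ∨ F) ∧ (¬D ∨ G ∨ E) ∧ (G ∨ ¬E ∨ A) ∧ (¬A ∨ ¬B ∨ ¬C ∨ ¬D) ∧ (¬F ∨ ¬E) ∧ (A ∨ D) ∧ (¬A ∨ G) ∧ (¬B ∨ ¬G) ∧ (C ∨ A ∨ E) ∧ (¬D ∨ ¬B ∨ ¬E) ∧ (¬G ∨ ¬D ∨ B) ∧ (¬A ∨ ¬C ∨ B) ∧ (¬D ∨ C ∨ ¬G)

A: True; B: False; C: False; D: False; E: True; F: False; G: True

Case D = False:
The clause (A) is unit, so A = True.
The clause (G) is unit, so G = True.
The clause (¬B) is unit, so B = False.
The clause (¬F) is unit, so F = False.
The clause (¬C) is unit, so C = False.
The clause (E) is unit, so E = True.
This assignment satisfies each clause.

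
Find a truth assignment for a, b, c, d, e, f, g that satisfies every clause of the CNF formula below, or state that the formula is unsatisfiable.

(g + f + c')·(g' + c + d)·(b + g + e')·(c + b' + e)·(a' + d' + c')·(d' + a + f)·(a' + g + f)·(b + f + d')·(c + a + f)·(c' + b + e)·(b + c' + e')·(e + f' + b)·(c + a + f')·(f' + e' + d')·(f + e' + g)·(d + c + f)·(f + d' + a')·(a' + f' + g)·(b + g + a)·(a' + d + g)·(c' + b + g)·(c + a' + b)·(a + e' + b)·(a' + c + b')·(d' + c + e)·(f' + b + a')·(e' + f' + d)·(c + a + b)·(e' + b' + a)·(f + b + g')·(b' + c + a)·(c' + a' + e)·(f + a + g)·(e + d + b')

a: 0,  b: 1,  c: 1,  d: 1,  e: 0,  f: 1,  g: 0

Branch on g: set g = 0.
Branch on f: set f = 1.
(a') alone gives a = 0.
(c) alone gives c = 1.
(b) alone gives b = 1.
(e') alone gives e = 0.
(d) alone gives d = 1.
Every clause now holds.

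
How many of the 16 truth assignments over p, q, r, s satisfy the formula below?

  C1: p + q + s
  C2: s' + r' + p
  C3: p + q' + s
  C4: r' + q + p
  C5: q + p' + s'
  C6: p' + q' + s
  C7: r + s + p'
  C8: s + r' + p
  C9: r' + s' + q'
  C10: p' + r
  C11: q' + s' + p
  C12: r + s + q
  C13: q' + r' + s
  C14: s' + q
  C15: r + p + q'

There are 2^4 = 16 truth assignments over (p, q, r, s).
Check each against the 15 clauses (columns in the order p, q, r, s):
  F F F F  ✗ fails (p + q + s)
  F F F T  ✗ fails (s' + q)
  F F T F  ✗ fails (p + q + s)
  F F T T  ✗ fails (s' + r' + p)
  F T F F  ✗ fails (p + q' + s)
  F T F T  ✗ fails (q' + s' + p)
  F T T F  ✗ fails (p + q' + s)
  F T T T  ✗ fails (s' + r' + p)
  T F F F  ✗ fails (r + s + p')
  T F F T  ✗ fails (q + p' + s')
  T F T F  ✓ satisfies all
  T F T T  ✗ fails (q + p' + s')
  T T F F  ✗ fails (p' + q' + s)
  T T F T  ✗ fails (p' + r)
  T T T F  ✗ fails (p' + q' + s)
  T T T T  ✗ fails (r' + s' + q')
1 of the 16 rows is a model.

1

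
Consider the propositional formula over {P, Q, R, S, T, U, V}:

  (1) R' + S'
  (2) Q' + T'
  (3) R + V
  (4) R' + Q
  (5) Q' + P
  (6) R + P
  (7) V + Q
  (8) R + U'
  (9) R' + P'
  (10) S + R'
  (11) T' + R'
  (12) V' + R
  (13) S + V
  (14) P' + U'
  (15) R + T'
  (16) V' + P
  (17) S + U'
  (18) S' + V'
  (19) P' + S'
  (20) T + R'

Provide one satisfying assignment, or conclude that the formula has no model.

Try R = 0.
The clause (V) is unit, so V = 1.
Now (V') is unsatisfied and unit — conflict.
That branch fails; take R = 1 instead.
The clause (S') is unit, so S = 0.
Now (S) is unsatisfied and unit — conflict.
Neither R = 1 nor R = 0 works.

UNSATISFIABLE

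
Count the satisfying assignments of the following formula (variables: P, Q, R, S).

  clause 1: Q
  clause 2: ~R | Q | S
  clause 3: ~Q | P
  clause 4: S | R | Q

4

There are 2^4 = 16 truth assignments over (P, Q, R, S).
Check each against the 4 clauses (columns in the order P, Q, R, S):
  F F F F  ✗ fails (Q)
  F F F T  ✗ fails (Q)
  F F T F  ✗ fails (Q)
  F F T T  ✗ fails (Q)
  F T F F  ✗ fails (~Q | P)
  F T F T  ✗ fails (~Q | P)
  F T T F  ✗ fails (~Q | P)
  F T T T  ✗ fails (~Q | P)
  T F F F  ✗ fails (Q)
  T F F T  ✗ fails (Q)
  T F T F  ✗ fails (Q)
  T F T T  ✗ fails (Q)
  T T F F  ✓ satisfies all
  T T F T  ✓ satisfies all
  T T T F  ✓ satisfies all
  T T T T  ✓ satisfies all
4 of the 16 rows are models.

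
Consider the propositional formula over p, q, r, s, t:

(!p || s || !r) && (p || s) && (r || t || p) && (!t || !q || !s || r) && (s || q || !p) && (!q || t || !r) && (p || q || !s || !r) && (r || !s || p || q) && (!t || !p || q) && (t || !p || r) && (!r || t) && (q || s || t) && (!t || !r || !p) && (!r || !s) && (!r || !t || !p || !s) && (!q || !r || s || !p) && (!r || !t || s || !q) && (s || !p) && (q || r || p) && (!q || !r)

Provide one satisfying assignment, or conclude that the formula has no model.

UNSATISFIABLE

Case p = true:
Unit clause (s) forces s = true.
Unit clause (!r) forces r = false.
Unit clause (t) forces t = true.
Unit clause (!q) forces q = false.
But (q) is also a unit clause — contradiction.
Undo p and try p = false.
Unit clause (s) forces s = true.
Unit clause (!r) forces r = false.
Unit clause (t) forces t = true.
Unit clause (!q) forces q = false.
But (q) is also a unit clause — contradiction.
Neither p = true nor p = false works.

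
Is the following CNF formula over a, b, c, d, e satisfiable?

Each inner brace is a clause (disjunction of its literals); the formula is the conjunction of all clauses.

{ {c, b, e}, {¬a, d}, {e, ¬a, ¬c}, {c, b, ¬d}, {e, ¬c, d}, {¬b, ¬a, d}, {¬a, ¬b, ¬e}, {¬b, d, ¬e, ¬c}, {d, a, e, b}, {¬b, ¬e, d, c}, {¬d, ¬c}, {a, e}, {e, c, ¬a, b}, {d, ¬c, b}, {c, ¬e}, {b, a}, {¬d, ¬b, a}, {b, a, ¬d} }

Try a = True.
(d) alone gives d = True.
(¬c) alone gives c = False.
(b) alone gives b = True.
(¬e) alone gives e = False.
All clauses are satisfied.
A satisfying assignment: a: True; b: True; c: False; d: True; e: False.

Yes, satisfiable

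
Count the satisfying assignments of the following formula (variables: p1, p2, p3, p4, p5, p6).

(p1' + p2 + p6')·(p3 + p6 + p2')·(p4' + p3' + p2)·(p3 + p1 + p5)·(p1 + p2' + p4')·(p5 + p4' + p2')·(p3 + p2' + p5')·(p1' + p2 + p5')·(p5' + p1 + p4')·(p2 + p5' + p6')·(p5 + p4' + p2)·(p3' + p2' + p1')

There are 2^6 = 64 truth assignments over (p1, p2, p3, p4, p5, p6).
Split on p4. With p4 = 1, the clauses containing p4 are satisfied and p4' drops from the rest; 0 of the 2^5 = 32 assignments to the other variables satisfy what remains.
With p4 = 0, by the same count on the reduced clause set, 11 assignments work.
(One model: p1=F, p2=F, p3=F, p4=F, p5=T, p6=F.)
Total: 0 + 11 = 11.

11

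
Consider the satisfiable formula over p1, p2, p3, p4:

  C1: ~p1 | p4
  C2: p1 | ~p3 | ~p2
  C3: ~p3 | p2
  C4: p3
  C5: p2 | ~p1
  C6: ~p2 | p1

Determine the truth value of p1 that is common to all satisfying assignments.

Suppose p1 = 0.
Unit clause (p3) forces p3 = 1.
Unit clause (~p2) forces p2 = 0.
But (p2) is also a unit clause — contradiction.
So every satisfying assignment has p1 = True.

True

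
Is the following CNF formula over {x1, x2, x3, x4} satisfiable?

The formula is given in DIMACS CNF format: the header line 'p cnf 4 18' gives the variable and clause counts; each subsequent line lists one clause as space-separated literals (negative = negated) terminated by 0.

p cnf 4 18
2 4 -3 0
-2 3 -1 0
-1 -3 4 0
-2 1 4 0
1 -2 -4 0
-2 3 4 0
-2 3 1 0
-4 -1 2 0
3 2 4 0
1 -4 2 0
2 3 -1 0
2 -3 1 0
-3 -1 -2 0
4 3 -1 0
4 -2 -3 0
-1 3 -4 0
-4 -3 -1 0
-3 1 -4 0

No

Branch on x2: set x2 = True.
Branch on x3: set x3 = True.
(¬x1) alone gives x1 = False.
(x4) alone gives x4 = True.
But (¬x4) is also a unit clause — contradiction.
Undo x3 and try x3 = False.
(¬x1) alone gives x1 = False.
But (x1) is also a unit clause — contradiction.
Either choice for x3 ends in contradiction.
Undo x2 and try x2 = False.
Branch on x4: set x4 = True.
(¬x1) alone gives x1 = False.
But (x1) is also a unit clause — contradiction.
Undo x4 and try x4 = False.
(¬x3) alone gives x3 = False.
But (x3) is also a unit clause — contradiction.
Either choice for x4 ends in contradiction.
Either choice for x2 ends in contradiction.
No assignment satisfies every clause.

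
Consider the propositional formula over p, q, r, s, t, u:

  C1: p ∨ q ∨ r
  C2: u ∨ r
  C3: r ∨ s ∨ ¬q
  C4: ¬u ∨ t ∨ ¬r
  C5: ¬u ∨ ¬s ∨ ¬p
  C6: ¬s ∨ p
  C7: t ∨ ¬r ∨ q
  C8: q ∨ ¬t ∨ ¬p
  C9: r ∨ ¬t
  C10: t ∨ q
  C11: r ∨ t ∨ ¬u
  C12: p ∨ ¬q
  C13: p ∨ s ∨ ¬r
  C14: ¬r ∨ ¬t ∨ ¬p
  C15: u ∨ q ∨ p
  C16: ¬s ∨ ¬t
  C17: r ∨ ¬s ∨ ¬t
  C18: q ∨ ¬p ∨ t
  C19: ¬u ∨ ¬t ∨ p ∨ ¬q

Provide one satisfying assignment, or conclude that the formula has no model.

p: True; q: True; r: True; s: False; t: False; u: False

Branch on u: set u = False.
(r) alone gives r = True.
Branch on s: set s = False.
(p) alone gives p = True.
(¬t) alone gives t = False.
(q) alone gives q = True.
Every clause now holds.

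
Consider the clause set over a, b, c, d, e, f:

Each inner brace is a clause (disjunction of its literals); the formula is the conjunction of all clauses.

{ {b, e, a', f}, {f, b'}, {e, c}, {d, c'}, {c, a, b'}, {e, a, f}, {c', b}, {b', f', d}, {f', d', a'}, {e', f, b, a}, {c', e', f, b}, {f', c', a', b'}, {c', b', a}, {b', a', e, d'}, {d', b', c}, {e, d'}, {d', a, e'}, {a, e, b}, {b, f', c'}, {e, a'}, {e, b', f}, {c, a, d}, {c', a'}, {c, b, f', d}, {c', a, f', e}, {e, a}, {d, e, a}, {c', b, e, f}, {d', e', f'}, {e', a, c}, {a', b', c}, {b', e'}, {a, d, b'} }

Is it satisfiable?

Branch on f: set f = 0.
From the singleton clause (b'), b = 0.
From the singleton clause (c'), c = 0.
From the singleton clause (e), e = 1.
From the singleton clause (a), a = 1.
Every clause is now satisfied; d is unconstrained.
A satisfying assignment: a: 1; b: 0; c: 0; d: 1; e: 1; f: 0.

Yes, satisfiable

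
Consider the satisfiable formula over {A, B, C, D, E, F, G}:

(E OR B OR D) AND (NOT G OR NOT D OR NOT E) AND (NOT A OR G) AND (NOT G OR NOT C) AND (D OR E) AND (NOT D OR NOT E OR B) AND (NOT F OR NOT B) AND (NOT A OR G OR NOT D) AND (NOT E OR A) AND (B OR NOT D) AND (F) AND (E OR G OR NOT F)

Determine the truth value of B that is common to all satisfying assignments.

False

Suppose B = true.
Unit clause (NOT F) forces F = false.
But (F) is also a unit clause — contradiction.
So every satisfying assignment has B = False.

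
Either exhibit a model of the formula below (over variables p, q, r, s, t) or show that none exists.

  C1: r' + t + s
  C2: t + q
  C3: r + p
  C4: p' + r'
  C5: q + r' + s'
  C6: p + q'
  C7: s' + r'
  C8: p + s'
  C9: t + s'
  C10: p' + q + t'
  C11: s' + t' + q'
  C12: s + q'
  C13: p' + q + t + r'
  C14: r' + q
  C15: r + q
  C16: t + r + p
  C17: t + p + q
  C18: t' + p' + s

UNSATISFIABLE

Branch on t: set t = 1.
Branch on r: set r = 1.
The clause (p') is unit, so p = 0.
The clause (q') is unit, so q = 0.
That conflicts with the unit clause (q).
That branch fails; take r = 0 instead.
The clause (p) is unit, so p = 1.
The clause (q) is unit, so q = 1.
The clause (s') is unit, so s = 0.
That conflicts with the unit clause (s).
Both values of r lead to a conflict.
That branch fails; take t = 0 instead.
The clause (q) is unit, so q = 1.
The clause (p) is unit, so p = 1.
The clause (r') is unit, so r = 0.
The clause (s') is unit, so s = 0.
That conflicts with the unit clause (s).
Both values of t lead to a conflict.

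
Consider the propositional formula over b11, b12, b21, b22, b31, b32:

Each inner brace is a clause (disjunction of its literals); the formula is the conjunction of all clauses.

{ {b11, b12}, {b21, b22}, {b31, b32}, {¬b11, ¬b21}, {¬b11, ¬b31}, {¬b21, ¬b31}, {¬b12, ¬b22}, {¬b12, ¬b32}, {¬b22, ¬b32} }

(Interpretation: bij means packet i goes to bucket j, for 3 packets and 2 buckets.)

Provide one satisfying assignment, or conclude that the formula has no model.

Suppose b11 = True.
Unit clause (¬b21) forces b21 = False.
Unit clause (b22) forces b22 = True.
Unit clause (¬b31) forces b31 = False.
Unit clause (b32) forces b32 = True.
That conflicts with the unit clause (¬b32).
That branch fails; take b11 = False instead.
Unit clause (b12) forces b12 = True.
Unit clause (¬b22) forces b22 = False.
Unit clause (b21) forces b21 = True.
Unit clause (¬b31) forces b31 = False.
Unit clause (b32) forces b32 = True.
That conflicts with the unit clause (¬b32).
Neither b11 = True nor b11 = False works.

UNSATISFIABLE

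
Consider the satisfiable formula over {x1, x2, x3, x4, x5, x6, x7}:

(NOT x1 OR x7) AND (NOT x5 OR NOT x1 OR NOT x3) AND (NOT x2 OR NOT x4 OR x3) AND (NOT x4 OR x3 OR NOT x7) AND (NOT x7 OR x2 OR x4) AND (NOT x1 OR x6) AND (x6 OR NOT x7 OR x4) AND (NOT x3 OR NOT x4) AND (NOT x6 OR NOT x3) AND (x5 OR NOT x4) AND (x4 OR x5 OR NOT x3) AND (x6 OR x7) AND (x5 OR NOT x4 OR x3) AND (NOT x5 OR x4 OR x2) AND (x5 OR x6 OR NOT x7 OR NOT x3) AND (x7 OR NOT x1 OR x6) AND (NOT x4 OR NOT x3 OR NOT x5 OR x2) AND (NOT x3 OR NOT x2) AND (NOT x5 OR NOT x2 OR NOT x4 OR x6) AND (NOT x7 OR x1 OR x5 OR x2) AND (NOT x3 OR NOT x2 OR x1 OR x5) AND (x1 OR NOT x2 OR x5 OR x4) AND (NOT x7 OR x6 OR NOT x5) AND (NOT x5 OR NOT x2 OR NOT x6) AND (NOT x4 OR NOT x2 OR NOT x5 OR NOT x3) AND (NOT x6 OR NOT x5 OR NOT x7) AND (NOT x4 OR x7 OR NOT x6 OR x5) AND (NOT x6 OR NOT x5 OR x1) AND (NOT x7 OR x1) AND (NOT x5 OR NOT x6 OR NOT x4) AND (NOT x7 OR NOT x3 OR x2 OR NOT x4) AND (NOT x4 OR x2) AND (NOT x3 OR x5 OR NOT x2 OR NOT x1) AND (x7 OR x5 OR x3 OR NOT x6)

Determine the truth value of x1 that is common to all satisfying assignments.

Suppose x1 = false.
(NOT x7) alone gives x7 = false.
(x6) alone gives x6 = true.
(NOT x3) alone gives x3 = false.
(NOT x5) alone gives x5 = false.
Now (x5) is unsatisfied and unit — conflict.
So every satisfying assignment has x1 = True.

True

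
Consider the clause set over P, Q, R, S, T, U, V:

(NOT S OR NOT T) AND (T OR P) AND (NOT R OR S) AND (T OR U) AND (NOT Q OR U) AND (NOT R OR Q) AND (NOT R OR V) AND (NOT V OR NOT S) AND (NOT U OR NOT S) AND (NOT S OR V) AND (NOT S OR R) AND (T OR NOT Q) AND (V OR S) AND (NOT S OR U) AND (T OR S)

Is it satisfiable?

Satisfiable

Branch on S: set S = false.
From the singleton clause (NOT R), R = false.
From the singleton clause (V), V = true.
From the singleton clause (T), T = true.
Branch on Q: set Q = false.
No clause remains; P, U are free.
A satisfying assignment: P: false; Q: false; R: false; S: false; T: true; U: true; V: true.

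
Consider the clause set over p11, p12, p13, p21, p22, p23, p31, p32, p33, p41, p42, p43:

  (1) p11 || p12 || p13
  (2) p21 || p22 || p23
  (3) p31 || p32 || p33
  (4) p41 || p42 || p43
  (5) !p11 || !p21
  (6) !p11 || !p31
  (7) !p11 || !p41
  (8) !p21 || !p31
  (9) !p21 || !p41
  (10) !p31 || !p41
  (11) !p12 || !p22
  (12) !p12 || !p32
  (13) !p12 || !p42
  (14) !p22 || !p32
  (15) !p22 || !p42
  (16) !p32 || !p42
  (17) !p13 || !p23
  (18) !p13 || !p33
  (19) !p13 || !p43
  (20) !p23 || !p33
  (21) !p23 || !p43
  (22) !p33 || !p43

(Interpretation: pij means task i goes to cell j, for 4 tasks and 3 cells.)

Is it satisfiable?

Suppose p11 = false.
Suppose p12 = true.
(!p22) alone gives p22 = false.
(!p32) alone gives p32 = false.
(!p42) alone gives p42 = false.
Suppose p21 = true.
(!p31) alone gives p31 = false.
(p33) alone gives p33 = true.
(!p41) alone gives p41 = false.
(p43) alone gives p43 = true.
Now (!p43) is unsatisfied and unit — conflict.
Undo p21 and try p21 = false.
(p23) alone gives p23 = true.
(!p13) alone gives p13 = false.
(!p33) alone gives p33 = false.
(p31) alone gives p31 = true.
(!p41) alone gives p41 = false.
(p43) alone gives p43 = true.
Now (!p43) is unsatisfied and unit — conflict.
Either choice for p21 ends in contradiction.
Undo p12 and try p12 = false.
(p13) alone gives p13 = true.
(!p23) alone gives p23 = false.
(!p33) alone gives p33 = false.
(!p43) alone gives p43 = false.
Suppose p21 = true.
(!p31) alone gives p31 = false.
(p32) alone gives p32 = true.
(!p41) alone gives p41 = false.
(p42) alone gives p42 = true.
Now (!p42) is unsatisfied and unit — conflict.
Undo p21 and try p21 = false.
(p22) alone gives p22 = true.
(!p32) alone gives p32 = false.
(p31) alone gives p31 = true.
(!p41) alone gives p41 = false.
(p42) alone gives p42 = true.
Now (!p42) is unsatisfied and unit — conflict.
Either choice for p21 ends in contradiction.
Either choice for p12 ends in contradiction.
Undo p11 and try p11 = true.
(!p21) alone gives p21 = false.
(!p31) alone gives p31 = false.
(!p41) alone gives p41 = false.
Suppose p22 = true.
(!p12) alone gives p12 = false.
(!p32) alone gives p32 = false.
(p33) alone gives p33 = true.
(!p42) alone gives p42 = false.
(p43) alone gives p43 = true.
Now (!p43) is unsatisfied and unit — conflict.
Undo p22 and try p22 = false.
(p23) alone gives p23 = true.
(!p13) alone gives p13 = false.
(!p33) alone gives p33 = false.
(p32) alone gives p32 = true.
(!p12) alone gives p12 = false.
(!p42) alone gives p42 = false.
(p43) alone gives p43 = true.
Now (!p43) is unsatisfied and unit — conflict.
Either choice for p22 ends in contradiction.
Either choice for p11 ends in contradiction.
No assignment satisfies every clause.

Unsatisfiable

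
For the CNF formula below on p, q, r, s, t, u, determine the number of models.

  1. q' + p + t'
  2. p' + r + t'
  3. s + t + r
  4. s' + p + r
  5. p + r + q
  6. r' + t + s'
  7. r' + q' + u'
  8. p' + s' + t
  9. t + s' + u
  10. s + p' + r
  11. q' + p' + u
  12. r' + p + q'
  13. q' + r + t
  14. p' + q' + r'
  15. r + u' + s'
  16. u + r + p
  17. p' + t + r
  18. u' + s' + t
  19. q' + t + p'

12

There are 2^6 = 64 truth assignments over (p, q, r, s, t, u).
Split on q. With q = 1, the clauses containing q are satisfied and q' drops from the rest; 0 of the 2^5 = 32 assignments to the other variables satisfy what remains.
With q = 0, by the same count on the reduced clause set, 12 assignments work.
Total: 0 + 12 = 12.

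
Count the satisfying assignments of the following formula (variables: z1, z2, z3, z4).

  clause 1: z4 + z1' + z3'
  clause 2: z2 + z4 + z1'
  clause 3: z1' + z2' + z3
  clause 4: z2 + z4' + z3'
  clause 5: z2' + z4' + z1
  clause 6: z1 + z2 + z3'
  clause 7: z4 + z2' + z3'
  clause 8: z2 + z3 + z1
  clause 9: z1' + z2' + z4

3

There are 2^4 = 16 truth assignments over (z1, z2, z3, z4).
Check each against the 9 clauses (columns in the order z1, z2, z3, z4):
  F F F F  ✗ fails (z2 + z3 + z1)
  F F F T  ✗ fails (z2 + z3 + z1)
  F F T F  ✗ fails (z1 + z2 + z3')
  F F T T  ✗ fails (z2 + z4' + z3')
  F T F F  ✓ satisfies all
  F T F T  ✗ fails (z2' + z4' + z1)
  F T T F  ✗ fails (z4 + z2' + z3')
  F T T T  ✗ fails (z2' + z4' + z1)
  T F F F  ✗ fails (z2 + z4 + z1')
  T F F T  ✓ satisfies all
  T F T F  ✗ fails (z4 + z1' + z3')
  T F T T  ✗ fails (z2 + z4' + z3')
  T T F F  ✗ fails (z1' + z2' + z3)
  T T F T  ✗ fails (z1' + z2' + z3)
  T T T F  ✗ fails (z4 + z1' + z3')
  T T T T  ✓ satisfies all
3 of the 16 rows are models.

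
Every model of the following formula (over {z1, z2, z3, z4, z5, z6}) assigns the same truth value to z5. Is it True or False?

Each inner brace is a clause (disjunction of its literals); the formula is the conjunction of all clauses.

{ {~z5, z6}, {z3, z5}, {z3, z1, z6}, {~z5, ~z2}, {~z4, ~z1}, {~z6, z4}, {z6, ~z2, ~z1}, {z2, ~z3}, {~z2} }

True

Suppose z5 = 0.
From the singleton clause (z3), z3 = 1.
From the singleton clause (z2), z2 = 1.
That conflicts with the unit clause (~z2).
So every satisfying assignment has z5 = True.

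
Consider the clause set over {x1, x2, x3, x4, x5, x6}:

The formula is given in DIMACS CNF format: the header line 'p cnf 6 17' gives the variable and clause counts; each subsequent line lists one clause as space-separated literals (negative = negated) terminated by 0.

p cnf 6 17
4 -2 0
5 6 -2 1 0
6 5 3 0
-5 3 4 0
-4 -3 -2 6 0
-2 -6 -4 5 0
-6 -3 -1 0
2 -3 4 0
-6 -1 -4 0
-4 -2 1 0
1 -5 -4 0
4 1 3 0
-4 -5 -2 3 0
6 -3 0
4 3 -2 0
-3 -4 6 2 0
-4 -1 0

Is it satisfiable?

Satisfiable

Branch on x4: set x4 = True.
From the singleton clause (¬x1), x1 = False.
From the singleton clause (¬x2), x2 = False.
From the singleton clause (¬x5), x5 = False.
Branch on x6: set x6 = True.
Every clause is now satisfied; x3 is unconstrained.
A satisfying assignment: x1 ↦ False,  x2 ↦ False,  x3 ↦ False,  x4 ↦ True,  x5 ↦ False,  x6 ↦ True.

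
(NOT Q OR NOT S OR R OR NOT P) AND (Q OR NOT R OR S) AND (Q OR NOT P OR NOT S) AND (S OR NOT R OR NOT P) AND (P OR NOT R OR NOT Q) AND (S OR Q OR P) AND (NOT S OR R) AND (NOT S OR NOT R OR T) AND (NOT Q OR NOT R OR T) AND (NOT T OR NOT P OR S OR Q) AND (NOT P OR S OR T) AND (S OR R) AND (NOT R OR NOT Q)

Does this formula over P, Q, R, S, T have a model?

Try S = true.
The clause (R) is unit, so R = true.
The clause (T) is unit, so T = true.
The clause (NOT Q) is unit, so Q = false.
The clause (NOT P) is unit, so P = false.
Every clause now holds.
A satisfying assignment: P=false, Q=false, R=true, S=true, T=true.

Yes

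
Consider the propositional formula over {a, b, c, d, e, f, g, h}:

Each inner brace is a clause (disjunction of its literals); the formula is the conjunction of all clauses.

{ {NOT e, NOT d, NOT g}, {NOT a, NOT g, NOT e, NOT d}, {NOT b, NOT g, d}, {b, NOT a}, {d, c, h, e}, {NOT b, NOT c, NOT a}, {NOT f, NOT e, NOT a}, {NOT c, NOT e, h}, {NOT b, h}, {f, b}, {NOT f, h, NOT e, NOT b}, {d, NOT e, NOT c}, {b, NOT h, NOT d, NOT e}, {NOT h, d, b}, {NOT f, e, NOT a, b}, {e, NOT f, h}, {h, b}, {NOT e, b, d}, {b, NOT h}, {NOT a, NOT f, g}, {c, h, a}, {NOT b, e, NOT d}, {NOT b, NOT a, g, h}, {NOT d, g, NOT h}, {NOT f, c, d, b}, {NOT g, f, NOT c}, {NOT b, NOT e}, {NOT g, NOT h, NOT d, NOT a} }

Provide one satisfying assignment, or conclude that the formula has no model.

Try b = true.
(h) alone gives h = true.
(NOT e) alone gives e = false.
(NOT d) alone gives d = false.
(NOT g) alone gives g = false.
Try c = false.
Try a = true.
(NOT f) alone gives f = false.
Every clause now holds.

a ↦ true,  b ↦ true,  c ↦ false,  d ↦ false,  e ↦ false,  f ↦ false,  g ↦ false,  h ↦ true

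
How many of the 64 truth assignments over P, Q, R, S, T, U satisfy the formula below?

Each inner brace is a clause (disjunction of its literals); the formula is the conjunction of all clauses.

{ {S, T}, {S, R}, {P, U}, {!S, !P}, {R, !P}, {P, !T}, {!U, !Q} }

There are 2^6 = 64 truth assignments over (P, Q, R, S, T, U).
Split on P. With P = true, the clauses containing P are satisfied and !P drops from the rest; 3 of the 2^5 = 32 assignments to the other variables satisfy what remains.
With P = false, by the same count on the reduced clause set, 2 assignments work.
(One model: P=F, Q=F, R=F, S=T, T=F, U=T.)
Total: 3 + 2 = 5.

5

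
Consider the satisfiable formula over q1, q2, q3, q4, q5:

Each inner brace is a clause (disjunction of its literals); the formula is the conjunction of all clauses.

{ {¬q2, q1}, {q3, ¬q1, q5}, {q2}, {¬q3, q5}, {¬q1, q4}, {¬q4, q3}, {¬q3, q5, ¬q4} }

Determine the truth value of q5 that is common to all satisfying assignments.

Suppose q5 = False.
The clause (q2) is unit, so q2 = True.
The clause (q1) is unit, so q1 = True.
The clause (q3) is unit, so q3 = True.
Now (¬q3) is unsatisfied and unit — conflict.
So every satisfying assignment has q5 = True.

True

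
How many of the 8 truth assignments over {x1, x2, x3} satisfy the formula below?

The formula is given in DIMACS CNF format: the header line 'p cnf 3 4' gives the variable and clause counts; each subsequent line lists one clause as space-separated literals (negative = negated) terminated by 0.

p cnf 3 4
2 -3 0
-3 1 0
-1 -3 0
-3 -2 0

4

There are 2^3 = 8 truth assignments over (x1, x2, x3).
Check each against the 4 clauses (columns in the order x1, x2, x3):
  F F F  ✓ satisfies all
  F F T  ✗ fails (x2 ∨ ¬x3)
  F T F  ✓ satisfies all
  F T T  ✗ fails (¬x3 ∨ x1)
  T F F  ✓ satisfies all
  T F T  ✗ fails (x2 ∨ ¬x3)
  T T F  ✓ satisfies all
  T T T  ✗ fails (¬x1 ∨ ¬x3)
4 of the 8 rows are models.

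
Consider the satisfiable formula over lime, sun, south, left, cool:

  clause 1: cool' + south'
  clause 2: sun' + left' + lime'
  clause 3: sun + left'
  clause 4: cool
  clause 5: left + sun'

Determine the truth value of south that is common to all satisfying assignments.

Suppose south = 1.
From the singleton clause (cool'), cool = 0.
Now (cool) is unsatisfied and unit — conflict.
So every satisfying assignment has south = False.

False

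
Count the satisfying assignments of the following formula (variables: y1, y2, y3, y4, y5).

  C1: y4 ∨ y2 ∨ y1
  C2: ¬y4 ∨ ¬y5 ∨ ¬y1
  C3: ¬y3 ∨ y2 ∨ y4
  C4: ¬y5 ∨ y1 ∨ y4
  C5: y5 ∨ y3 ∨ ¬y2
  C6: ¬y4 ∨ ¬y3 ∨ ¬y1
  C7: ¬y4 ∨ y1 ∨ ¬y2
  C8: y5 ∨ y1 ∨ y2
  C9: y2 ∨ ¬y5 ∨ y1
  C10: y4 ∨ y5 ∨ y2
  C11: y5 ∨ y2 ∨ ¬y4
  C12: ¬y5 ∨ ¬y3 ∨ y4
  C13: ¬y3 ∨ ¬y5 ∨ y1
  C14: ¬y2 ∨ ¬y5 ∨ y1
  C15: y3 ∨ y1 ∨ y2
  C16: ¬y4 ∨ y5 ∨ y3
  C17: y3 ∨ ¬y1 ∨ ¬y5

There are 2^5 = 32 truth assignments over (y1, y2, y3, y4, y5).
Split on y4. With y4 = True, the clauses containing y4 are satisfied and ¬y4 drops from the rest; 0 of the 2^4 = 16 assignments to the other variables satisfy what remains.
With y4 = False, by the same count on the reduced clause set, 2 assignments work.
Total: 0 + 2 = 2.

2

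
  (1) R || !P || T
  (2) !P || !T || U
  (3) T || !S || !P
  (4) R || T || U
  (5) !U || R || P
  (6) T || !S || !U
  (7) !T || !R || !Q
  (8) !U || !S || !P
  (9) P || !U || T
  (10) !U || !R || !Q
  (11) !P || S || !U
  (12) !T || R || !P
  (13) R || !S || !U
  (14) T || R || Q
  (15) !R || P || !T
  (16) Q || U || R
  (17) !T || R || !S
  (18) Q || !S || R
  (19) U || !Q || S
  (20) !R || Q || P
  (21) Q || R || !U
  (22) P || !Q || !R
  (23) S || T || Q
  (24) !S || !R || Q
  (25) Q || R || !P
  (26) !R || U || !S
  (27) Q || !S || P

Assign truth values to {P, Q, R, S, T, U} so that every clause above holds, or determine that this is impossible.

Branch on R: set R = true.
Branch on T: set T = false.
Branch on S: set S = false.
From the singleton clause (Q), Q = true.
From the singleton clause (!U), U = false.
That conflicts with the unit clause (U).
That branch fails; take S = true instead.
From the singleton clause (!P), P = false.
From the singleton clause (!U), U = false.
That conflicts with the unit clause (U).
Neither S = true nor S = false works.
That branch fails; take T = true instead.
From the singleton clause (!Q), Q = false.
From the singleton clause (P), P = true.
From the singleton clause (U), U = true.
From the singleton clause (!S), S = false.
That conflicts with the unit clause (S).
Neither T = true nor T = false works.
That branch fails; take R = false instead.
Branch on P: set P = false.
From the singleton clause (!U), U = false.
From the singleton clause (T), T = true.
From the singleton clause (Q), Q = true.
From the singleton clause (!S), S = false.
That conflicts with the unit clause (S).
That branch fails; take P = true instead.
From the singleton clause (T), T = true.
That conflicts with the unit clause (!T).
Neither P = true nor P = false works.
Neither R = true nor R = false works.

UNSATISFIABLE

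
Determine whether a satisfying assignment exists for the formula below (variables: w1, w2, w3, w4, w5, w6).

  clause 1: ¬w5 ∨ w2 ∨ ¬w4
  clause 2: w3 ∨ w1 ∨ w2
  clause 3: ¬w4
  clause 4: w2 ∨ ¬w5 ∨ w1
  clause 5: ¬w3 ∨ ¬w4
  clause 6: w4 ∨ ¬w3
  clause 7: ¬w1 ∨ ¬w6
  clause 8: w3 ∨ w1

Unit clause (¬w4) forces w4 = False.
Unit clause (¬w3) forces w3 = False.
Unit clause (w1) forces w1 = True.
Unit clause (¬w6) forces w6 = False.
No clause remains; w2, w5 are free.
A satisfying assignment: w1 ↦ True, w2 ↦ True, w3 ↦ False, w4 ↦ False, w5 ↦ False, w6 ↦ False.

Yes, satisfiable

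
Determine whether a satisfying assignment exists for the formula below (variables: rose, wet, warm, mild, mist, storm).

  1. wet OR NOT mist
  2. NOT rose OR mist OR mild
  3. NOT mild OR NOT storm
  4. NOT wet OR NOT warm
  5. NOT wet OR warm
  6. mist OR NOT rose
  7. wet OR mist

Unsatisfiable

Try wet = true.
From the singleton clause (NOT warm), warm = false.
But (warm) is also a unit clause — contradiction.
So wet must be the other value — set wet = false.
From the singleton clause (NOT mist), mist = false.
But (mist) is also a unit clause — contradiction.
Both values of wet lead to a conflict.
No assignment satisfies every clause.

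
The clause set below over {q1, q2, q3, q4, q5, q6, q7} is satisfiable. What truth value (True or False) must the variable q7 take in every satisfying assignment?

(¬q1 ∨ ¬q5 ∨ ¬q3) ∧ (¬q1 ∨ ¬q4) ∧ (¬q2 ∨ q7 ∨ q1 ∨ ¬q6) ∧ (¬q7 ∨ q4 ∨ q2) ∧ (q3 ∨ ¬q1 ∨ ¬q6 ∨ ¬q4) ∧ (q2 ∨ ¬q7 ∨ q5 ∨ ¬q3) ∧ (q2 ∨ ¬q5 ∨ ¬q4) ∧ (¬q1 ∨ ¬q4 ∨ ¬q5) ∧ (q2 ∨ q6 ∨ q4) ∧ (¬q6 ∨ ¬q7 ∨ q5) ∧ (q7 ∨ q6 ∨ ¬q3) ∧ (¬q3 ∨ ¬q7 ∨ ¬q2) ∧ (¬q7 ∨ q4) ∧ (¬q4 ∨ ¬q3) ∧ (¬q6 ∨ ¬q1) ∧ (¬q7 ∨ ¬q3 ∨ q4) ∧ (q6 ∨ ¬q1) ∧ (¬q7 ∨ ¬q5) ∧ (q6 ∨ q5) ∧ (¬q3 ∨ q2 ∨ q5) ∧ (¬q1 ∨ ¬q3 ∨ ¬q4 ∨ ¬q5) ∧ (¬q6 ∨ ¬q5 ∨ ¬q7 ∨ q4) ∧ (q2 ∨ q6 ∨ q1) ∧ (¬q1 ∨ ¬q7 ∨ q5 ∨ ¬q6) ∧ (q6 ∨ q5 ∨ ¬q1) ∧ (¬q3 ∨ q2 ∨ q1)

Suppose q7 = True.
Unit clause (q4) forces q4 = True.
Unit clause (¬q1) forces q1 = False.
Unit clause (¬q3) forces q3 = False.
Unit clause (¬q5) forces q5 = False.
Unit clause (¬q6) forces q6 = False.
Now (q6) is unsatisfied and unit — conflict.
So every satisfying assignment has q7 = False.

False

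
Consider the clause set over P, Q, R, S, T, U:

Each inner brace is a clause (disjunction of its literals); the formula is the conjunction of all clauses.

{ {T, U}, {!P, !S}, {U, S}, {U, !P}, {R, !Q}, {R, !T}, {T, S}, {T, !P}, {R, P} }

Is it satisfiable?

Case T = false:
(U) alone gives U = true.
(S) alone gives S = true.
(!P) alone gives P = false.
(R) alone gives R = true.
No clause remains; Q is free.
A satisfying assignment: P ↦ false; Q ↦ true; R ↦ true; S ↦ true; T ↦ false; U ↦ true.

Yes, satisfiable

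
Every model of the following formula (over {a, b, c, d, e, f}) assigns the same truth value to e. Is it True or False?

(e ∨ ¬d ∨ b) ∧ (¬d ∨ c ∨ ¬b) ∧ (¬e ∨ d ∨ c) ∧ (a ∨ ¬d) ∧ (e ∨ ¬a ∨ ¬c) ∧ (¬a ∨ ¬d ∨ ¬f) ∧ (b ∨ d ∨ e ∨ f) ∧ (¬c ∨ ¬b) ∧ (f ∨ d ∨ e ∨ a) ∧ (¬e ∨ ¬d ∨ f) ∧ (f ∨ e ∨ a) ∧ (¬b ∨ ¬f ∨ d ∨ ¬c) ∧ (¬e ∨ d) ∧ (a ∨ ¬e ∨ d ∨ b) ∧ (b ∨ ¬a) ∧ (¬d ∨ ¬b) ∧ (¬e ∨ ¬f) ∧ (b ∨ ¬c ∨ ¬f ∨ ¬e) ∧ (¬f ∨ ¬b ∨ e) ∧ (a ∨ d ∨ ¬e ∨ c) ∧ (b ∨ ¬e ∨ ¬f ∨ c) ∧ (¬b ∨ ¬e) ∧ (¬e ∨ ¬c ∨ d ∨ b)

False

Suppose e = True.
The clause (d) is unit, so d = True.
The clause (a) is unit, so a = True.
The clause (¬f) is unit, so f = False.
Now (f) is unsatisfied and unit — conflict.
So every satisfying assignment has e = False.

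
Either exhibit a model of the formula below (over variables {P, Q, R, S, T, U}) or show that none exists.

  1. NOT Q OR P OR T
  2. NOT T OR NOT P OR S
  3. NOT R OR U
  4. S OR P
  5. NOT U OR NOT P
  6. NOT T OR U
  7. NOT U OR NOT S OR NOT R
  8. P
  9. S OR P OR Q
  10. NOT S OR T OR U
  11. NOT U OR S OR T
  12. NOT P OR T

UNSATISFIABLE

(P) alone gives P = true.
(NOT U) alone gives U = false.
(NOT R) alone gives R = false.
(NOT T) alone gives T = false.
But (T) is also a unit clause — contradiction.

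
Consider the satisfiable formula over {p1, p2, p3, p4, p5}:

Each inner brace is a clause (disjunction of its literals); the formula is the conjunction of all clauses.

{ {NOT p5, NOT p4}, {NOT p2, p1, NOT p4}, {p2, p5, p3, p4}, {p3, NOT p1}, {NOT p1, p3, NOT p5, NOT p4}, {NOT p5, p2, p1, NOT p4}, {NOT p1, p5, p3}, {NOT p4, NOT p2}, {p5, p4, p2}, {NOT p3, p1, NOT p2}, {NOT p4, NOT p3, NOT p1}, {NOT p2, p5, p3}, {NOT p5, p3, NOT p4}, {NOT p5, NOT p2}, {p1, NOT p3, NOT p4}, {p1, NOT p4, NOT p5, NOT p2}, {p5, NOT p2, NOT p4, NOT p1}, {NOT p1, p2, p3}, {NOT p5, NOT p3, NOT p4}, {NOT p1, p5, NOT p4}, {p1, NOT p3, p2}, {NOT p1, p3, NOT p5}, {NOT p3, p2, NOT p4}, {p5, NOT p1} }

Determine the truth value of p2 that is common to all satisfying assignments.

False

Suppose p2 = true.
From the singleton clause (NOT p4), p4 = false.
From the singleton clause (NOT p5), p5 = false.
From the singleton clause (p3), p3 = true.
From the singleton clause (p1), p1 = true.
Now (NOT p1) is unsatisfied and unit — conflict.
So every satisfying assignment has p2 = False.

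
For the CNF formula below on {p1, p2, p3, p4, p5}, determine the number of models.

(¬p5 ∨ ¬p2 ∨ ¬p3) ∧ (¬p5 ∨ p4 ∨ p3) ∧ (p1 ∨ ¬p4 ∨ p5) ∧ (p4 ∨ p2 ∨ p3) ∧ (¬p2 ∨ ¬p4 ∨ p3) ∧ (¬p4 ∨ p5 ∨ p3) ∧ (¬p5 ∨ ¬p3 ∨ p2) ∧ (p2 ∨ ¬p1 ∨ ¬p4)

There are 2^5 = 32 truth assignments over (p1, p2, p3, p4, p5).
Split on p5. With p5 = True, the clauses containing p5 are satisfied and ¬p5 drops from the rest; 1 of the 2^4 = 16 assignments to the other variables satisfy what remains.
With p5 = False, by the same count on the reduced clause set, 7 assignments work.
(One model: p1=F, p2=F, p3=F, p4=T, p5=T.)
Total: 1 + 7 = 8.

8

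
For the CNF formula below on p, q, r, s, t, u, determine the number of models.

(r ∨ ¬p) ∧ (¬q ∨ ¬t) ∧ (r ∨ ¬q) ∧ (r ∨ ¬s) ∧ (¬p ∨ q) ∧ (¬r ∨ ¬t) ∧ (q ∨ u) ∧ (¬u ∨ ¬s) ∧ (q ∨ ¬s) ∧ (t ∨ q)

There are 2^6 = 64 truth assignments over (p, q, r, s, t, u).
Split on t. With t = True, the clauses containing t are satisfied and ¬t drops from the rest; 1 of the 2^5 = 32 assignments to the other variables satisfy what remains.
With t = False, by the same count on the reduced clause set, 6 assignments work.
(One model: p=F, q=F, r=F, s=F, t=T, u=T.)
Total: 1 + 6 = 7.

7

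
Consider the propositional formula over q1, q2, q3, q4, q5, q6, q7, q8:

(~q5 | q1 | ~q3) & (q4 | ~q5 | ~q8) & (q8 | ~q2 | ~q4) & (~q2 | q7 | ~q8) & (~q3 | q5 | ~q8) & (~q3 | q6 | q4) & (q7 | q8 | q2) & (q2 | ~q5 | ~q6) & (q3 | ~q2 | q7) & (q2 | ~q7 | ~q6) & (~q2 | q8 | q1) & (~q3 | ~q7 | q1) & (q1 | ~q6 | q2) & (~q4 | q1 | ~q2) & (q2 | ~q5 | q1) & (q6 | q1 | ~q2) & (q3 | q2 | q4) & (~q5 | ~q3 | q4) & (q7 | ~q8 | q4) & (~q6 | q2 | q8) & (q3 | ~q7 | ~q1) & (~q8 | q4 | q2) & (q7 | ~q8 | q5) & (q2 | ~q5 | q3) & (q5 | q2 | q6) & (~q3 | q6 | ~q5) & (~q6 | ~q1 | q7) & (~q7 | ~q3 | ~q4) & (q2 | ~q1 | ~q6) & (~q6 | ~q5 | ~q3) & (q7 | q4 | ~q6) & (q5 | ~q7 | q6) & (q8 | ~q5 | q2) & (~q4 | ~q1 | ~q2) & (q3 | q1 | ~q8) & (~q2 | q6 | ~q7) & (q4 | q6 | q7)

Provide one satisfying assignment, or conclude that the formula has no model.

q1 ↦ 1; q2 ↦ 1; q3 ↦ 1; q4 ↦ 0; q5 ↦ 0; q6 ↦ 1; q7 ↦ 1; q8 ↦ 0

Case q5 = 0:
Case q3 = 1:
From the singleton clause (~q8), q8 = 0.
Case q2 = 1:
From the singleton clause (~q4), q4 = 0.
From the singleton clause (q6), q6 = 1.
From the singleton clause (q1), q1 = 1.
From the singleton clause (q7), q7 = 1.
Every clause now holds.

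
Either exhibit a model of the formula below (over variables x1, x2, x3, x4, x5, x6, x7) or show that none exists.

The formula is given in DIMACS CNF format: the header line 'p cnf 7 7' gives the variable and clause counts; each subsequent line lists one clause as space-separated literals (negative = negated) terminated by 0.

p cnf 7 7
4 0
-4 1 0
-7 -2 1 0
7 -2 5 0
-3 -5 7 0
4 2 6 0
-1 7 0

x1 ↦ True; x2 ↦ True; x3 ↦ False; x4 ↦ True; x5 ↦ True; x6 ↦ True; x7 ↦ True

From the singleton clause (x4), x4 = True.
From the singleton clause (x1), x1 = True.
From the singleton clause (x7), x7 = True.
All clauses hold; x2, x3, x5, x6 can take either value.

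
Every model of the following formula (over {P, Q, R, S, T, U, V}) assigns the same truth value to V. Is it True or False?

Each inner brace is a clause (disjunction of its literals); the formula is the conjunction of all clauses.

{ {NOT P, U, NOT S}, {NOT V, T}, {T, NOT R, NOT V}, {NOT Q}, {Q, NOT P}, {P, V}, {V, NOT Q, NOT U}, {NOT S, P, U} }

True

Suppose V = false.
Unit clause (NOT Q) forces Q = false.
Unit clause (NOT P) forces P = false.
Now (P) is unsatisfied and unit — conflict.
So every satisfying assignment has V = True.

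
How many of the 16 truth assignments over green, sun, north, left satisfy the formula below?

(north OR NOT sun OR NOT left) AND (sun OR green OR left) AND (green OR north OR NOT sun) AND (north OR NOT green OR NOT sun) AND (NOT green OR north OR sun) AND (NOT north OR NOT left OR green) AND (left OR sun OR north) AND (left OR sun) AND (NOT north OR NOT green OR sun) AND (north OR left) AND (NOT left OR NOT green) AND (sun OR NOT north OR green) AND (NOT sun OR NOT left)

3

There are 2^4 = 16 truth assignments over (green, sun, north, left).
Check each against the 13 clauses (columns in the order green, sun, north, left):
  F F F F  ✗ fails (sun OR green OR left)
  F F F T  ✓ satisfies all
  F F T F  ✗ fails (sun OR green OR left)
  F F T T  ✗ fails (NOT north OR NOT left OR green)
  F T F F  ✗ fails (green OR north OR NOT sun)
  F T F T  ✗ fails (north OR NOT sun OR NOT left)
  F T T F  ✓ satisfies all
  F T T T  ✗ fails (NOT north OR NOT left OR green)
  T F F F  ✗ fails (NOT green OR north OR sun)
  T F F T  ✗ fails (NOT green OR north OR sun)
  T F T F  ✗ fails (left OR sun)
  T F T T  ✗ fails (NOT north OR NOT green OR sun)
  T T F F  ✗ fails (north OR NOT green OR NOT sun)
  T T F T  ✗ fails (north OR NOT sun OR NOT left)
  T T T F  ✓ satisfies all
  T T T T  ✗ fails (NOT left OR NOT green)
3 of the 16 rows are models.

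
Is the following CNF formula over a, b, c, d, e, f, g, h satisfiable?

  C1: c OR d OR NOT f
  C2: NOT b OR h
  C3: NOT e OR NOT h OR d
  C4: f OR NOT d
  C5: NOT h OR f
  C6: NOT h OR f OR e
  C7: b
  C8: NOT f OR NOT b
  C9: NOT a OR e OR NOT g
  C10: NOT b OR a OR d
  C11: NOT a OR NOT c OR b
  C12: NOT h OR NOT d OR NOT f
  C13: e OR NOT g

No, unsatisfiable

From the singleton clause (b), b = true.
From the singleton clause (h), h = true.
From the singleton clause (f), f = true.
But (NOT f) is also a unit clause — contradiction.
No assignment satisfies every clause.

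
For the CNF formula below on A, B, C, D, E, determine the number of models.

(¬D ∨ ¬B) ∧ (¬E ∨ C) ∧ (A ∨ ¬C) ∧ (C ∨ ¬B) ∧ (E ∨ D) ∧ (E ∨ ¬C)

5

There are 2^5 = 32 truth assignments over (A, B, C, D, E).
Split on C. With C = True, the clauses containing C are satisfied and ¬C drops from the rest; 3 of the 2^4 = 16 assignments to the other variables satisfy what remains.
With C = False, by the same count on the reduced clause set, 2 assignments work.
(One model: A=F, B=F, C=F, D=T, E=F.)
Total: 3 + 2 = 5.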